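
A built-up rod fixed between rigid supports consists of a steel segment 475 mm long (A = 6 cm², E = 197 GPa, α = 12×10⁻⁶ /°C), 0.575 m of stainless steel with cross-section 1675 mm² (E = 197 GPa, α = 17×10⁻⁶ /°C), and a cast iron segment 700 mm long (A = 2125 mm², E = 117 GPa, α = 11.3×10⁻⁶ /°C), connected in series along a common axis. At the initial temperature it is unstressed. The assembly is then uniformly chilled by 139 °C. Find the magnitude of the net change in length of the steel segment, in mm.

With the walls removed the bar would change length by δ_free = Σ αᵢΔT Lᵢ = 12×10⁻⁶×139×475 + 17×10⁻⁶×139×575 + 11.3×10⁻⁶×139×700 = 3.251 mm.
Since the ends are fixed, an axial force P builds up, equal in every segment, with P · Σ Lᵢ/(AᵢEᵢ) = δ_free.
Σ Lᵢ/(AᵢEᵢ) = 475/(600×197×10³) + 575/(1675×197×10³) + 700/(2125×117×10³) = 8.577×10⁻⁶ mm/N.
So P = 3.251 / 8.577×10⁻⁶ = 379 kN, tensile.
For the steel segment, free thermal change = 12×10⁻⁶×139×475 = 0.7923 mm and elastic change from P = 379000×475/(600×197×10³) = 1.523 mm; these oppose, so the net change is 0.731 mm (segment lengthens).

|ΔL| ≈ 0.731 mm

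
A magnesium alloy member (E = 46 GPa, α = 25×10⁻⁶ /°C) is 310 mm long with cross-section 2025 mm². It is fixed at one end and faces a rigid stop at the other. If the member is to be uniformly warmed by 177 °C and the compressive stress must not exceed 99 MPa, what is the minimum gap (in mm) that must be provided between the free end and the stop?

g ≈ 0.705 mm

With no wall the member would lengthen by αΔT L = 25×10⁻⁶ × 177 × 310 = 1.372 mm.
A stress of 99 MPa corresponds to the wall pushing the member back by σL/E = 99×310/(46×10³) = 0.6672 mm.
The gap must absorb the remainder: g_min = 1.372 − 0.6672 = 0.7046 mm.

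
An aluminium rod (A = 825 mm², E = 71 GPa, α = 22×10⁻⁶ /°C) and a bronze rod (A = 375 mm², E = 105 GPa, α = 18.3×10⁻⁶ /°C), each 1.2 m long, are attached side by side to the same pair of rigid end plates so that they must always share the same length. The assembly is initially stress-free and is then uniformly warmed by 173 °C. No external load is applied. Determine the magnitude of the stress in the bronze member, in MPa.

Equilibrium of a rigid end plate with no external load gives equal and opposite internal forces ±P in the two members. Since α_{aluminium} > α_{bronze}, heating drives the aluminium into compression and the bronze into tension.
Setting the final lengths equal and cancelling L: (α₁ − α₂)ΔT = P/(A₁E₁) + P/(A₂E₂).
|α₁ − α₂|·ΔT = 3.7×10⁻⁶ × 173 = 0.0006401.
1/(A₁E₁) + 1/(A₂E₂) = 1/(825×71×10³) + 1/(375×105×10³) = 4.247×10⁻⁸ N⁻¹.
P = 0.0006401 / 4.247×10⁻⁸ = 15070 N = 15.07 kN.
σ_{bronze} = P/A₂ = 15070/375 = 40.19 MPa, tensile.

σ ≈ 40.2 MPa (tensile)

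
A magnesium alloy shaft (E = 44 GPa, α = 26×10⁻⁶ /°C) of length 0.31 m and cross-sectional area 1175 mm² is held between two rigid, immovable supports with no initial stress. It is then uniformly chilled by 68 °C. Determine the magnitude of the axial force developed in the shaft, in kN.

Full restraint means ε = 0, so the stress is σ = EαΔT = 44×10³ × 26×10⁻⁶ × 68 = 77.79 MPa.
Axial force P = σA = 77.79 × 1175 = 91410 N = 91.41 kN, tensile.

P ≈ 91.4 kN (tensile)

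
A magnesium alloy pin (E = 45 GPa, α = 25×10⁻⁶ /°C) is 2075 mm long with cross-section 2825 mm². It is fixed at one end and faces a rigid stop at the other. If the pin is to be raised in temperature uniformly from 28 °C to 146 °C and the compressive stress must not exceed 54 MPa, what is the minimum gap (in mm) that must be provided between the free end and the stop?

With no wall the pin would lengthen by αΔT L = 25×10⁻⁶ × 118 × 2075 = 6.121 mm.
A stress of 54 MPa corresponds to the wall pushing the pin back by σL/E = 54×2075/(45×10³) = 2.49 mm.
So the gap has to take up the difference, g_min = δ_free − σL/E = 6.121 − 2.49 = 3.631 mm.

g ≈ 3.63 mm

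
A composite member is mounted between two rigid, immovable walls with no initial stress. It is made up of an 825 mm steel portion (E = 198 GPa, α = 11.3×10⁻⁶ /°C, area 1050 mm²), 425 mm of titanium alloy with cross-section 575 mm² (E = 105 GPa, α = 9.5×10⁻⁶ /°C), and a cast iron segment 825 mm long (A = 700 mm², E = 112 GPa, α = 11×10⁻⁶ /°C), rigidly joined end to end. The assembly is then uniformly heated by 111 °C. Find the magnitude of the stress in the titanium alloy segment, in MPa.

σ ≈ 201 MPa (compressive)

Free thermal expansion of the whole bar: Σ αᵢΔT Lᵢ = 11.3×10⁻⁶×111×825 + 9.5×10⁻⁶×111×425 + 11×10⁻⁶×111×825 = 2.49 mm.
The rigid supports impose zero overall length change; the single axial force P common to all segments must satisfy P Σ Lᵢ/(AᵢEᵢ) = δ_free.
The series flexibility is Σ Lᵢ/(AᵢEᵢ) = 825/(1050×198×10³) + 425/(575×105×10³) + 825/(700×112×10³) = 2.153×10⁻⁵ mm/N.
So P = 2.49 / 2.153×10⁻⁵ = 115.7 kN, compressive.
σ_{titanium alloy} = P / A = 115700 / 575 = 201.2 MPa.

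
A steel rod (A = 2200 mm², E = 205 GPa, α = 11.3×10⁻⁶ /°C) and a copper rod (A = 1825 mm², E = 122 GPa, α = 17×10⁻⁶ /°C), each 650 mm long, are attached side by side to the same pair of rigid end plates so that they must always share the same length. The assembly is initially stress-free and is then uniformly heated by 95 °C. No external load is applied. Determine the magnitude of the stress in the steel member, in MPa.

Both members must finish at the same length. With the larger α, the copper tends to over-expand; the plates restrain it, putting the copper in compression and the steel in tension. With no external load the two internal forces are equal and opposite, magnitude P.
Setting the final lengths equal and cancelling L: (α₁ − α₂)ΔT = P/(A₁E₁) + P/(A₂E₂).
|α₁ − α₂|·ΔT = 5.7×10⁻⁶ × 95 = 0.0005415.
1/(A₁E₁) + 1/(A₂E₂) = 1/(2200×205×10³) + 1/(1825×122×10³) = 6.709×10⁻⁹ N⁻¹.
So P = 0.0005415 / 6.709×10⁻⁹ = 80.72 kN.
σ_{steel} = P/A₁ = 80720/2200 = 36.69 MPa, tensile.

σ ≈ 36.7 MPa (tensile)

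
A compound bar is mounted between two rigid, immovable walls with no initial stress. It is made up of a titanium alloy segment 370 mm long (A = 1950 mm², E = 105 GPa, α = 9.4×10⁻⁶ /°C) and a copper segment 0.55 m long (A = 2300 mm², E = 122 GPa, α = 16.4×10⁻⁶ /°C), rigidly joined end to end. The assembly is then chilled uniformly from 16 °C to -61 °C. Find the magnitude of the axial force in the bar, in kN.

P ≈ 255 kN (tensile)

If the supports were absent, the total length change would be Σ αᵢΔT Lᵢ = 9.4×10⁻⁶×77×370 + 16.4×10⁻⁶×77×550 = 0.9623 mm.
Since the ends are fixed, an axial force P builds up, equal in every segment, with P · Σ Lᵢ/(AᵢEᵢ) = δ_free.
Σ Lᵢ/(AᵢEᵢ) = 370/(1950×105×10³) + 550/(2300×122×10³) = 3.767×10⁻⁶ mm/N.
So P = 0.9623 / 3.767×10⁻⁶ = 255.5 kN, tensile.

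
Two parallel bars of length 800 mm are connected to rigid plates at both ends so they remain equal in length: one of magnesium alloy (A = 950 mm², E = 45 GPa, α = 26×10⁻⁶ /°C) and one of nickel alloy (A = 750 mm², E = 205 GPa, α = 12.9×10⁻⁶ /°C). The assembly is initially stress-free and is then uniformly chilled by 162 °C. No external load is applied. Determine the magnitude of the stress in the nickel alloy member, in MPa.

Equilibrium of a rigid end plate with no external load gives equal and opposite internal forces ±P in the two members. Since α_{magnesium alloy} > α_{nickel alloy}, cooling drives the magnesium alloy into tension and the nickel alloy into compression.
Compatibility of the two members (thermal + elastic change equal): (α₁ − α₂)ΔT = P·[1/(A₁E₁) + 1/(A₂E₂)].
|α₁ − α₂|·ΔT = 13.1×10⁻⁶ × 162 = 0.002122.
1/(A₁E₁) + 1/(A₂E₂) = 1/(950×45×10³) + 1/(750×205×10³) = 2.99×10⁻⁸ N⁻¹.
P = 0.002122 / 2.99×10⁻⁸ = 70990 N = 70.99 kN.
σ_{nickel alloy} = P/A₂ = 70990/750 = 94.65 MPa, compressive.

σ ≈ 94.6 MPa (compressive)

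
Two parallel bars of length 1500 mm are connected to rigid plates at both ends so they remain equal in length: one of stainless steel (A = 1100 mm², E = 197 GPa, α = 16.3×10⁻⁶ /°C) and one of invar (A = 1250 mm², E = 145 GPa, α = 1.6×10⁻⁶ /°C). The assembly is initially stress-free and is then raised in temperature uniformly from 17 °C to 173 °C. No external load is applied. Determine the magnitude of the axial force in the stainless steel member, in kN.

The stainless steel has the larger α, so on heating it would change length more than the invar if both were free. The rigid plates force a common final length, so the stainless steel is put into compression and the invar into tension, with equal and opposite forces P (no external load).
Setting the final lengths equal and cancelling L: (α₁ − α₂)ΔT = P/(A₁E₁) + P/(A₂E₂).
|α₁ − α₂|·ΔT = 14.7×10⁻⁶ × 156 = 0.002293.
1/(A₁E₁) + 1/(A₂E₂) = 1/(1100×197×10³) + 1/(1250×145×10³) = 1.013×10⁻⁸ N⁻¹.
So P = 0.002293 / 1.013×10⁻⁸ = 226.3 kN.

P ≈ 226 kN (compressive in the stainless steel)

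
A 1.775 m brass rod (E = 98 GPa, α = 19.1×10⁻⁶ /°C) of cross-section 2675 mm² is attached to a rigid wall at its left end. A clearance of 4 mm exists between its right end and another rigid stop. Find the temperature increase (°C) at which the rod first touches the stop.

The gap closes when αΔT L = 4 mm, since the rod is still unstressed at that instant.
So ΔT = g/(αL) = 4/(19.1×10⁻⁶ × 1775) = 118 °C.

ΔT ≈ 118 °C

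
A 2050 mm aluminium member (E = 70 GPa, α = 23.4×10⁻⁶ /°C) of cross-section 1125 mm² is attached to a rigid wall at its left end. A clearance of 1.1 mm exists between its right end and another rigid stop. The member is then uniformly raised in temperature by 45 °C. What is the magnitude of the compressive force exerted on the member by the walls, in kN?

Free thermal elongation = αΔT L = 23.4×10⁻⁶ × 45 × 2050 = 2.159 mm.
The gap closes (δ_free > 1.1 mm) and the wall then resists a further 2.159 − 1.1 = 1.059 mm of expansion.
Compatibility: PL/(AE) = 1.059 mm, so σ = P/A = E × (1.059/2050) = 36.15 MPa.
P = σA = 36.15 × 1125 = 40.67 kN.

P ≈ 40.7 kN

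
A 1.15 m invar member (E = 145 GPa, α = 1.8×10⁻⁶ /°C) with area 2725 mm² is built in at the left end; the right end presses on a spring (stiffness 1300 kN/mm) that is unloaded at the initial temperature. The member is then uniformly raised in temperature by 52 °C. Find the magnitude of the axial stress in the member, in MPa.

The unrestrained thermal change is αΔT L = 1.8×10⁻⁶ × 52 × 1150 = 0.1076 mm.
With a force P in the spring, the elastic change of the member is PL/(AE) and that of the spring is P/k; compatibility requires their sum to equal δ_free.
P [ L/(AE) + 1/k ] = δ_free → P [ 1150/(2725×145×10³) + 1/(1300×10³) ] = 0.1076.
P = 0.1076 / 3.68×10⁻⁶ = 29250 N.
σ = P/A = 29250/2725 = 10.73 MPa.

σ ≈ 10.7 MPa (compressive)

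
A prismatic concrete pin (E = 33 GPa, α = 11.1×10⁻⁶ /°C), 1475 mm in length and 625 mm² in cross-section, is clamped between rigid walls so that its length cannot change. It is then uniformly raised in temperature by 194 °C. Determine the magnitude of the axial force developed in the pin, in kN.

The ends cannot move, so σ = EαΔT = 33×10³ × 11.1×10⁻⁶ × 194 = 71.06 MPa.
Axial force P = σA = 71.06 × 625 = 44410 N = 44.41 kN, compressive.

P ≈ 44.4 kN (compressive)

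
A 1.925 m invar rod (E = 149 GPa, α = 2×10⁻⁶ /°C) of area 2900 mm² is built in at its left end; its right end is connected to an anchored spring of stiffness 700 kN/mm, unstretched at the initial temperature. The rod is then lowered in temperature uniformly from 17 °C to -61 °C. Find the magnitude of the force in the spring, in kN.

P ≈ 51 kN

If the spring were absent the rod would shorten by αΔT L = 2×10⁻⁶ × 78 × 1925 = 0.3003 mm.
With a force P in the spring, the elastic change of the rod is PL/(AE) and that of the spring is P/k; compatibility requires their sum to equal δ_free.
P [ L/(AE) + 1/k ] = δ_free → P [ 1925/(2900×149×10³) + 1/(700×10³) ] = 0.3003.
P = 0.3003 / 5.884×10⁻⁶ = 51040 N.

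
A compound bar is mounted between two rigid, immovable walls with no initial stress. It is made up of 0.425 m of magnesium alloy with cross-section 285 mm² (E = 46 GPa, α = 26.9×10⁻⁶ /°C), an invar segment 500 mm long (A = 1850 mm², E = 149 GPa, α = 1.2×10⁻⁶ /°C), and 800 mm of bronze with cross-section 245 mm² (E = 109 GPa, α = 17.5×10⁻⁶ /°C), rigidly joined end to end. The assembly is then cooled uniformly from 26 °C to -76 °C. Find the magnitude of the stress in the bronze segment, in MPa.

σ ≈ 169 MPa (tensile)

If the supports were absent, the total length change would be Σ αᵢΔT Lᵢ = 26.9×10⁻⁶×102×425 + 1.2×10⁻⁶×102×500 + 17.5×10⁻⁶×102×800 = 2.655 mm.
The walls prevent any net length change, so an axial force P (same in every segment) develops. Compatibility: P · Σ Lᵢ/(AᵢEᵢ) = δ_free.
The series flexibility is Σ Lᵢ/(AᵢEᵢ) = 425/(285×46×10³) + 500/(1850×149×10³) + 800/(245×109×10³) = 6.419×10⁻⁵ mm/N.
So P = 2.655 / 6.419×10⁻⁵ = 41.37 kN, tensile.
σ_{bronze} = P / A = 41370 / 245 = 168.8 MPa.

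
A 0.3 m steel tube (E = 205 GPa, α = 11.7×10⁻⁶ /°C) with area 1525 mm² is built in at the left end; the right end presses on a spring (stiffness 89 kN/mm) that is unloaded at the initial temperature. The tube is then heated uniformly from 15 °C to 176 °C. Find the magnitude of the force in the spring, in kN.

If the spring were absent the tube would lengthen by αΔT L = 11.7×10⁻⁶ × 161 × 300 = 0.5651 mm.
With a force P in the spring, the elastic change of the tube is PL/(AE) and that of the spring is P/k; compatibility requires their sum to equal δ_free.
P [ L/(AE) + 1/k ] = δ_free → P [ 300/(1525×205×10³) + 1/(89×10³) ] = 0.5651.
P = 0.5651 / 1.22×10⁻⁵ = 46340 N.

P ≈ 46.3 kN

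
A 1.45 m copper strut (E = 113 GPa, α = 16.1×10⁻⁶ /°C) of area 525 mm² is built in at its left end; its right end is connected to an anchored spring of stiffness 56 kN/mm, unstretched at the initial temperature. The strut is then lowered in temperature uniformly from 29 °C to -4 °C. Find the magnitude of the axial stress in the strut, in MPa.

σ ≈ 34.7 MPa (tensile)

If the spring were absent the strut would shorten by αΔT L = 16.1×10⁻⁶ × 33 × 1450 = 0.7704 mm.
With a force P in the spring, the elastic change of the strut is PL/(AE) and that of the spring is P/k; compatibility requires their sum to equal δ_free.
So P = δ_free / [L/(AE) + 1/k] = 0.7704 / [ 1450/(525×113×10³) + 1/(56×10³) ].
P = 0.7704 / 4.23×10⁻⁵ = 18210 N.
σ = P/A = 18210/525 = 34.69 MPa.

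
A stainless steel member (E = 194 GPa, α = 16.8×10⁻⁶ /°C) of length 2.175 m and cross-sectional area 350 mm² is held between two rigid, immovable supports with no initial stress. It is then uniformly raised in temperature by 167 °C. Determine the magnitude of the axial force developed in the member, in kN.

Full restraint means ε = 0, so the stress is σ = EαΔT = 194×10³ × 16.8×10⁻⁶ × 167 = 544.3 MPa.
P = AEαΔT = 350 × 194×10³ × 16.8×10⁻⁶ × 167 = 190.5 kN (compressive).

P ≈ 191 kN (compressive)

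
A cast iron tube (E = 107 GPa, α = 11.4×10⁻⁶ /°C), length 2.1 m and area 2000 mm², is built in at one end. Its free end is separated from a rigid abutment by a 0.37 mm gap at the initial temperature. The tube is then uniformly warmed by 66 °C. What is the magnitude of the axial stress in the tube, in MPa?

If the wall were absent the tube would grow by αΔT L = 11.4×10⁻⁶ × 66 × 2100 = 1.58 mm.
After closing the 0.37 mm clearance, 1.58 − 0.37 = 1.21 mm of expansion remains to be suppressed by the wall.
Compatibility: PL/(AE) = 1.21 mm, so σ = P/A = E × (1.21/2100) = 61.65 MPa.

σ ≈ 61.7 MPa (compressive)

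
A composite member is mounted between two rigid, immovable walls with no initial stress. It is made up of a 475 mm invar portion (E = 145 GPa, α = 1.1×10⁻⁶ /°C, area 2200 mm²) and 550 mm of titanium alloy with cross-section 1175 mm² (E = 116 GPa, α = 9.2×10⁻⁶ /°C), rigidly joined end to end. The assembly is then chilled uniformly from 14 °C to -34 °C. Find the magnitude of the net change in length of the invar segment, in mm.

If the supports were absent, the total length change would be Σ αᵢΔT Lᵢ = 1.1×10⁻⁶×48×475 + 9.2×10⁻⁶×48×550 = 0.268 mm.
The rigid supports impose zero overall length change; the single axial force P common to all segments must satisfy P Σ Lᵢ/(AᵢEᵢ) = δ_free.
The series flexibility is Σ Lᵢ/(AᵢEᵢ) = 475/(2200×145×10³) + 550/(1175×116×10³) = 5.524×10⁻⁶ mm/N.
Hence P = δ_free / Σ(L/AE) = 0.268/5.524×10⁻⁶ = 48.51 kN (tensile).
For the invar segment, free thermal change = 1.1×10⁻⁶×48×475 = 0.02508 mm and elastic change from P = 48510×475/(2200×145×10³) = 0.07223 mm; these oppose, so the net change is 0.0471 mm (segment lengthens).

|ΔL| ≈ 0.0471 mm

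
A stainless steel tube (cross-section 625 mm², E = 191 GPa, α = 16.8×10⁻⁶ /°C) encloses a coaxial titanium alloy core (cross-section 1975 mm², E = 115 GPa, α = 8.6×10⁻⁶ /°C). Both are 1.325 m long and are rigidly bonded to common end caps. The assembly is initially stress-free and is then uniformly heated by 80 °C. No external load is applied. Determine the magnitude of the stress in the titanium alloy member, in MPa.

σ ≈ 26 MPa (tensile)

The stainless steel has the larger α, so on heating it would change length more than the titanium alloy if both were free. The rigid plates force a common final length, so the stainless steel is put into compression and the titanium alloy into tension, with equal and opposite forces P (no external load).
Compatibility of the two members (thermal + elastic change equal): (α₁ − α₂)ΔT = P·[1/(A₁E₁) + 1/(A₂E₂)].
|α₁ − α₂|·ΔT = 8.2×10⁻⁶ × 80 = 0.000656.
1/(A₁E₁) + 1/(A₂E₂) = 1/(625×191×10³) + 1/(1975×115×10³) = 1.278×10⁻⁸ N⁻¹.
So P = 0.000656 / 1.278×10⁻⁸ = 51.33 kN.
σ_{titanium alloy} = P/A₂ = 51330/1975 = 25.99 MPa, tensile.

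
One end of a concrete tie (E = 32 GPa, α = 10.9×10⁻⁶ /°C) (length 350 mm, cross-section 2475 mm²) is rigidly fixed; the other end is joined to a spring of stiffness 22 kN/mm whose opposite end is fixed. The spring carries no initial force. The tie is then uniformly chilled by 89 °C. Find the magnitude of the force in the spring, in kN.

P ≈ 6.81 kN

If the spring were absent the tie would shorten by αΔT L = 10.9×10⁻⁶ × 89 × 350 = 0.3395 mm.
With a force P in the spring, the elastic change of the tie is PL/(AE) and that of the spring is P/k; compatibility requires their sum to equal δ_free.
P [ L/(AE) + 1/k ] = δ_free → P [ 350/(2475×32×10³) + 1/(22×10³) ] = 0.3395.
P = 0.3395 / 4.987×10⁻⁵ = 6808 N.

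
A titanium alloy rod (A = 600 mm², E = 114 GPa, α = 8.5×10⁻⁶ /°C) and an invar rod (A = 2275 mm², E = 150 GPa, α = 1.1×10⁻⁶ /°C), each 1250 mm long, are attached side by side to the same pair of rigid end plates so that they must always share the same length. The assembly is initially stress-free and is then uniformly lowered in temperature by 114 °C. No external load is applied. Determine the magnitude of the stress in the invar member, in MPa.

σ ≈ 21.1 MPa (compressive)

Equilibrium of a rigid end plate with no external load gives equal and opposite internal forces ±P in the two members. Since α_{titanium alloy} > α_{invar}, cooling drives the titanium alloy into tension and the invar into compression.
Compatibility of the two members (thermal + elastic change equal): (α₁ − α₂)ΔT = P·[1/(A₁E₁) + 1/(A₂E₂)].
|α₁ − α₂|·ΔT = 7.4×10⁻⁶ × 114 = 0.0008436.
1/(A₁E₁) + 1/(A₂E₂) = 1/(600×114×10³) + 1/(2275×150×10³) = 1.755×10⁻⁸ N⁻¹.
So P = 0.0008436 / 1.755×10⁻⁸ = 48.07 kN.
σ_{invar} = P/A₂ = 48070/2275 = 21.13 MPa, compressive.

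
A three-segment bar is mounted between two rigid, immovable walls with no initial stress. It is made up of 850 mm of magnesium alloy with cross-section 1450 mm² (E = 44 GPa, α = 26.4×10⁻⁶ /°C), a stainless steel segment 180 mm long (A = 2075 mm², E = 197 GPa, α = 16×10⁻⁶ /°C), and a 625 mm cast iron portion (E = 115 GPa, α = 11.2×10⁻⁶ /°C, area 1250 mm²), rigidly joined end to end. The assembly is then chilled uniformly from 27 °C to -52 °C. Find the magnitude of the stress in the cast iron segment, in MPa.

Free thermal contraction of the whole bar: Σ αᵢΔT Lᵢ = 26.4×10⁻⁶×79×850 + 16×10⁻⁶×79×180 + 11.2×10⁻⁶×79×625 = 2.553 mm.
The rigid supports impose zero overall length change; the single axial force P common to all segments must satisfy P Σ Lᵢ/(AᵢEᵢ) = δ_free.
Σ Lᵢ/(AᵢEᵢ) = 850/(1450×44×10³) + 180/(2075×197×10³) + 625/(1250×115×10³) = 1.811×10⁻⁵ mm/N.
Hence P = δ_free / Σ(L/AE) = 2.553/1.811×10⁻⁵ = 141 kN (tensile).
σ_{cast iron} = P / A = 141000 / 1250 = 112.8 MPa.

σ ≈ 113 MPa (tensile)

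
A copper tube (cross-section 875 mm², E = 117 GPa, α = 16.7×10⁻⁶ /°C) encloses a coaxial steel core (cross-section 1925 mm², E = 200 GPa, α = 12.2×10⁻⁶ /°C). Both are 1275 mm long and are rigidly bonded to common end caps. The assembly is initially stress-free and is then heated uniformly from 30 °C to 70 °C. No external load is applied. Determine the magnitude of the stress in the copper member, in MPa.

Equilibrium of a rigid end plate with no external load gives equal and opposite internal forces ±P in the two members. Since α_{copper} > α_{steel}, heating drives the copper into compression and the steel into tension.
Compatibility of the two members (thermal + elastic change equal): (α₁ − α₂)ΔT = P·[1/(A₁E₁) + 1/(A₂E₂)].
|α₁ − α₂|·ΔT = 4.5×10⁻⁶ × 40 = 0.00018.
1/(A₁E₁) + 1/(A₂E₂) = 1/(875×117×10³) + 1/(1925×200×10³) = 1.237×10⁻⁸ N⁻¹.
P = 0.00018 / 1.237×10⁻⁸ = 14560 N = 14.56 kN.
σ_{copper} = P/A₁ = 14560/875 = 16.64 MPa, compressive.

σ ≈ 16.6 MPa (compressive)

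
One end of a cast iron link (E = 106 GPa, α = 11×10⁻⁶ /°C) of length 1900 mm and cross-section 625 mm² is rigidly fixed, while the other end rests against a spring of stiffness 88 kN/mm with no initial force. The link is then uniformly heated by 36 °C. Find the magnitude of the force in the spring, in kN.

P ≈ 18.8 kN

If the spring were absent the link would lengthen by αΔT L = 11×10⁻⁶ × 36 × 1900 = 0.7524 mm.
Let P be the compressive force at the spring. The link shortens elastically by PL/(AE) and the spring compresses by P/k; together these equal δ_free.
P [ L/(AE) + 1/k ] = δ_free → P [ 1900/(625×106×10³) + 1/(88×10³) ] = 0.7524.
P = 0.7524 / 4.004×10⁻⁵ = 18790 N.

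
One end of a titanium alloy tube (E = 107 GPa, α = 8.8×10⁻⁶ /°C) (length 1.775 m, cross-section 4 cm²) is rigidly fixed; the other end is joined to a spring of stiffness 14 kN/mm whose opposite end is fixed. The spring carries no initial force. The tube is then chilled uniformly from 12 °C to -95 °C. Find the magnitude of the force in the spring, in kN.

The unrestrained thermal change is αΔT L = 8.8×10⁻⁶ × 107 × 1775 = 1.671 mm.
With a force P in the spring, the elastic change of the tube is PL/(AE) and that of the spring is P/k; compatibility requires their sum to equal δ_free.
So P = δ_free / [L/(AE) + 1/k] = 1.671 / [ 1775/(400×107×10³) + 1/(14×10³) ].
P = 1.671 / 0.0001129 = 14800 N.

P ≈ 14.8 kN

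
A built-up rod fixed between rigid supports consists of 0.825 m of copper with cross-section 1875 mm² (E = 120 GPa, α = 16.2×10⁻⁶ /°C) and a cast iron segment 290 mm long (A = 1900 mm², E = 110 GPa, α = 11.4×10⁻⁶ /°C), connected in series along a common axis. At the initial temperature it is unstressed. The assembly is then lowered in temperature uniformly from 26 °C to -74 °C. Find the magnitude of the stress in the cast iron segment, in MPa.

σ ≈ 174 MPa (tensile)

With the walls removed the bar would change length by δ_free = Σ αᵢΔT Lᵢ = 16.2×10⁻⁶×100×825 + 11.4×10⁻⁶×100×290 = 1.667 mm.
The rigid supports impose zero overall length change; the single axial force P common to all segments must satisfy P Σ Lᵢ/(AᵢEᵢ) = δ_free.
The series flexibility is Σ Lᵢ/(AᵢEᵢ) = 825/(1875×120×10³) + 290/(1900×110×10³) = 5.054×10⁻⁶ mm/N.
So P = 1.667 / 5.054×10⁻⁶ = 329.8 kN, tensile.
σ_{cast iron} = P / A = 329800 / 1900 = 173.6 MPa.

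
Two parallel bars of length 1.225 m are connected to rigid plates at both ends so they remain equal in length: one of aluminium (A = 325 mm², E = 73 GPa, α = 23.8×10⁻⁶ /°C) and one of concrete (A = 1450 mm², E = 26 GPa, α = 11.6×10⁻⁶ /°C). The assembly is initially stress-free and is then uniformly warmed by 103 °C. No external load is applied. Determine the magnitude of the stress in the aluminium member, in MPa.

σ ≈ 56.3 MPa (compressive)

Both members must finish at the same length. With the larger α, the aluminium tends to over-expand; the plates restrain it, putting the aluminium in compression and the concrete in tension. With no external load the two internal forces are equal and opposite, magnitude P.
Setting the final lengths equal and cancelling L: (α₁ − α₂)ΔT = P/(A₁E₁) + P/(A₂E₂).
|α₁ − α₂|·ΔT = 12.2×10⁻⁶ × 103 = 0.001257.
1/(A₁E₁) + 1/(A₂E₂) = 1/(325×73×10³) + 1/(1450×26×10³) = 6.867×10⁻⁸ N⁻¹.
P = 0.001257 / 6.867×10⁻⁸ = 18300 N = 18.3 kN.
σ_{aluminium} = P/A₁ = 18300/325 = 56.3 MPa, compressive.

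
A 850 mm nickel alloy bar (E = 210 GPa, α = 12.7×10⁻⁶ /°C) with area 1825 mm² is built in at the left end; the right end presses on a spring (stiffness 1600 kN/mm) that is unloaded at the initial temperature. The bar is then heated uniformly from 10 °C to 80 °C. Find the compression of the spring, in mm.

δ ≈ 0.166 mm

The unrestrained thermal change is αΔT L = 12.7×10⁻⁶ × 70 × 850 = 0.7556 mm.
Let P be the compressive force at the spring. The bar shortens elastically by PL/(AE) and the spring compresses by P/k; together these equal δ_free.
P [ L/(AE) + 1/k ] = δ_free → P [ 850/(1825×210×10³) + 1/(1600×10³) ] = 0.7556.
P = 0.7556 / 2.843×10⁻⁶ = 265800 N.
Spring compression = P/k = 265800/(1600×10³) = 0.1661 mm.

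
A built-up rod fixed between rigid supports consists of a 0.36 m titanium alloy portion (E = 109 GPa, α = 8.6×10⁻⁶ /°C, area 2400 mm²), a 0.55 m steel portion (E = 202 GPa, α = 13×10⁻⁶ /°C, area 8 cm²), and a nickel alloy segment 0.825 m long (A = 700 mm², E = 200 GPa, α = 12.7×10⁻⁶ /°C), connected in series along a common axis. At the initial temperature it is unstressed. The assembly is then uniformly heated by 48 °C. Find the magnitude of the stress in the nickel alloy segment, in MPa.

σ ≈ 133 MPa (compressive)

With the walls removed the bar would change length by δ_free = Σ αᵢΔT Lᵢ = 8.6×10⁻⁶×48×360 + 13×10⁻⁶×48×550 + 12.7×10⁻⁶×48×825 = 0.9947 mm.
The walls prevent any net length change, so an axial force P (same in every segment) develops. Compatibility: P · Σ Lᵢ/(AᵢEᵢ) = δ_free.
The series flexibility is Σ Lᵢ/(AᵢEᵢ) = 360/(2400×109×10³) + 550/(800×202×10³) + 825/(700×200×10³) = 1.067×10⁻⁵ mm/N.
So P = 0.9947 / 1.067×10⁻⁵ = 93.21 kN, compressive.
σ_{nickel alloy} = P / A = 93210 / 700 = 133.2 MPa.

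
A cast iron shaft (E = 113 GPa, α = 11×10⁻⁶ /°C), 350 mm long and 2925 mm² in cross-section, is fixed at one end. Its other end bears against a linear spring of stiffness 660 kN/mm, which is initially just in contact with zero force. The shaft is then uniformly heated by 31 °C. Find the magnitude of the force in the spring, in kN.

P ≈ 46.4 kN

The unrestrained thermal change is αΔT L = 11×10⁻⁶ × 31 × 350 = 0.1193 mm.
With a force P in the spring, the elastic change of the shaft is PL/(AE) and that of the spring is P/k; compatibility requires their sum to equal δ_free.
So P = δ_free / [L/(AE) + 1/k] = 0.1193 / [ 350/(2925×113×10³) + 1/(660×10³) ].
P = 0.1193 / 2.574×10⁻⁶ = 46370 N.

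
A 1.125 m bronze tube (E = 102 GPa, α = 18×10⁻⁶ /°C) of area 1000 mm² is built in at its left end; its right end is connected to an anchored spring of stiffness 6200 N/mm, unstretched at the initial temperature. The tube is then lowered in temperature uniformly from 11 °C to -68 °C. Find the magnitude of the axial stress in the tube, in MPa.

Free thermal contraction: δ_free = αΔT L = 18×10⁻⁶ × 79 × 1125 = 1.6 mm.
With a force P in the spring, the elastic change of the tube is PL/(AE) and that of the spring is P/k; compatibility requires their sum to equal δ_free.
So P = δ_free / [L/(AE) + 1/k] = 1.6 / [ 1125/(1000×102×10³) + 1/(6200) ].
P = 1.6 / 0.0001723 = 9284 N.
σ = P/A = 9284/1000 = 9.284 MPa.

σ ≈ 9.28 MPa (tensile)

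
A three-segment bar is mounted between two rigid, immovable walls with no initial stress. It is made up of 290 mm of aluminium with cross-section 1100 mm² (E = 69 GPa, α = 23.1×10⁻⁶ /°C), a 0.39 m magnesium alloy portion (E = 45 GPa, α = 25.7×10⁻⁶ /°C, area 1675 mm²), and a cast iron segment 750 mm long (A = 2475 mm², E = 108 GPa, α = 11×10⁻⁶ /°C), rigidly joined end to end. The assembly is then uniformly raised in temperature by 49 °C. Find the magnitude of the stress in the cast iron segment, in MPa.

σ ≈ 41.9 MPa (compressive)

Free thermal expansion of the whole bar: Σ αᵢΔT Lᵢ = 23.1×10⁻⁶×49×290 + 25.7×10⁻⁶×49×390 + 11×10⁻⁶×49×750 = 1.224 mm.
Since the ends are fixed, an axial force P builds up, equal in every segment, with P · Σ Lᵢ/(AᵢEᵢ) = δ_free.
Σ Lᵢ/(AᵢEᵢ) = 290/(1100×69×10³) + 390/(1675×45×10³) + 750/(2475×108×10³) = 1.18×10⁻⁵ mm/N.
P = 1.224 / 1.18×10⁻⁵ = 103700 N = 103.7 kN, compressive.
σ_{cast iron} = P / A = 103700 / 2475 = 41.9 MPa.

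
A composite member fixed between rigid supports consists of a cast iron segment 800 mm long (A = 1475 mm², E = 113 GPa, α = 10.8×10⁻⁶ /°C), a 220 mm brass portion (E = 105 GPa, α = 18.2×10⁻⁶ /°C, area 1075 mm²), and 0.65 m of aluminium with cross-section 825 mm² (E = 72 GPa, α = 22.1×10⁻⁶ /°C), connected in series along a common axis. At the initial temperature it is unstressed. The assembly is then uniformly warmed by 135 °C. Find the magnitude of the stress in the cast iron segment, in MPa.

Free thermal expansion of the whole bar: Σ αᵢΔT Lᵢ = 10.8×10⁻⁶×135×800 + 18.2×10⁻⁶×135×220 + 22.1×10⁻⁶×135×650 = 3.646 mm.
Since the ends are fixed, an axial force P builds up, equal in every segment, with P · Σ Lᵢ/(AᵢEᵢ) = δ_free.
Σ Lᵢ/(AᵢEᵢ) = 800/(1475×113×10³) + 220/(1075×105×10³) + 650/(825×72×10³) = 1.769×10⁻⁵ mm/N.
So P = 3.646 / 1.769×10⁻⁵ = 206.1 kN, compressive.
σ_{cast iron} = P / A = 206100 / 1475 = 139.7 MPa.

σ ≈ 140 MPa (compressive)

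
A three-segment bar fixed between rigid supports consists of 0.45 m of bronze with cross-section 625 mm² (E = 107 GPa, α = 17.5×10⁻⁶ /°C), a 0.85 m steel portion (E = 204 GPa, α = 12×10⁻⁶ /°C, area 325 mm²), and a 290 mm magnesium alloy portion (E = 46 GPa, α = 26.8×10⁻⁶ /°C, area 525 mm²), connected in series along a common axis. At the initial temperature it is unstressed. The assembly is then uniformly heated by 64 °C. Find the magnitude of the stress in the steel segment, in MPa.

If the supports were absent, the total length change would be Σ αᵢΔT Lᵢ = 17.5×10⁻⁶×64×450 + 12×10⁻⁶×64×850 + 26.8×10⁻⁶×64×290 = 1.654 mm.
Since the ends are fixed, an axial force P builds up, equal in every segment, with P · Σ Lᵢ/(AᵢEᵢ) = δ_free.
Σ Lᵢ/(AᵢEᵢ) = 450/(625×107×10³) + 850/(325×204×10³) + 290/(525×46×10³) = 3.156×10⁻⁵ mm/N.
P = 1.654 / 3.156×10⁻⁵ = 52420 N = 52.42 kN, compressive.
σ_{steel} = P / A = 52420 / 325 = 161.3 MPa.

σ ≈ 161 MPa (compressive)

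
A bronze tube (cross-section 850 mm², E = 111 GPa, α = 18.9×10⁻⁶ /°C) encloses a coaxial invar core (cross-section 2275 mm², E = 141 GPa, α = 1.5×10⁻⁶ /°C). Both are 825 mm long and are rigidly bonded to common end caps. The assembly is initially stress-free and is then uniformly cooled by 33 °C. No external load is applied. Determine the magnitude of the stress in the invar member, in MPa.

The bronze has the larger α, so on cooling it would change length more than the invar if both were free. The rigid plates force a common final length, so the bronze is put into tension and the invar into compression, with equal and opposite forces P (no external load).
Equating the net (thermal + elastic) strains gives |α₁ − α₂|·ΔT = P·[1/(A₁E₁) + 1/(A₂E₂)].
|α₁ − α₂|·ΔT = 17.4×10⁻⁶ × 33 = 0.0005742.
1/(A₁E₁) + 1/(A₂E₂) = 1/(850×111×10³) + 1/(2275×141×10³) = 1.372×10⁻⁸ N⁻¹.
P = 0.0005742 / 1.372×10⁻⁸ = 41860 N = 41.86 kN.
σ_{invar} = P/A₂ = 41860/2275 = 18.4 MPa, compressive.

σ ≈ 18.4 MPa (compressive)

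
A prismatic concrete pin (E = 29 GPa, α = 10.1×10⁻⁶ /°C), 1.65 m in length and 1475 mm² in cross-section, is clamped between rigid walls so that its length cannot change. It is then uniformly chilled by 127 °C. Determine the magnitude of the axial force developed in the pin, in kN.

Full restraint means ε = 0, so the stress is σ = EαΔT = 29×10³ × 10.1×10⁻⁶ × 127 = 37.2 MPa.
Axial force P = σA = 37.2 × 1475 = 54870 N = 54.87 kN, tensile.

P ≈ 54.9 kN (tensile)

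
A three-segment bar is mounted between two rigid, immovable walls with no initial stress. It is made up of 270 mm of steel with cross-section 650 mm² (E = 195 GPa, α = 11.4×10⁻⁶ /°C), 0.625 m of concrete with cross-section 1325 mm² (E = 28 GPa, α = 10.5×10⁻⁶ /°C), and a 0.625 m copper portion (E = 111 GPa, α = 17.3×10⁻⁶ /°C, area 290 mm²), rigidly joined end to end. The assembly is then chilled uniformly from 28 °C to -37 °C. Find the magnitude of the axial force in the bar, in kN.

P ≈ 34.6 kN (tensile)

Free thermal contraction of the whole bar: Σ αᵢΔT Lᵢ = 11.4×10⁻⁶×65×270 + 10.5×10⁻⁶×65×625 + 17.3×10⁻⁶×65×625 = 1.329 mm.
Since the ends are fixed, an axial force P builds up, equal in every segment, with P · Σ Lᵢ/(AᵢEᵢ) = δ_free.
The series flexibility is Σ Lᵢ/(AᵢEᵢ) = 270/(650×195×10³) + 625/(1325×28×10³) + 625/(290×111×10³) = 3.839×10⁻⁵ mm/N.
So P = 1.329 / 3.839×10⁻⁵ = 34.63 kN, tensile.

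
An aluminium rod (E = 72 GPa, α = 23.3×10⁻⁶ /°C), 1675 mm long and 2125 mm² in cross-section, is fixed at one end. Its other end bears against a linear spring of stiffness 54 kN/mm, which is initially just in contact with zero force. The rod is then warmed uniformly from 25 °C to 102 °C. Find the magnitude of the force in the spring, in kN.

Free thermal expansion: δ_free = αΔT L = 23.3×10⁻⁶ × 77 × 1675 = 3.005 mm.
With a force P in the spring, the elastic change of the rod is PL/(AE) and that of the spring is P/k; compatibility requires their sum to equal δ_free.
P [ L/(AE) + 1/k ] = δ_free → P [ 1675/(2125×72×10³) + 1/(54×10³) ] = 3.005.
P = 3.005 / 2.947×10⁻⁵ = 102000 N.

P ≈ 102 kN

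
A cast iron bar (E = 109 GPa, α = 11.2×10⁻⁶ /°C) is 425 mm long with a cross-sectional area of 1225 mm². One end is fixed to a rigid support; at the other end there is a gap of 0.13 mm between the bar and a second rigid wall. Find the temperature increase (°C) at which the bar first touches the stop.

The gap closes when αΔT L = 0.13 mm, since the bar is still unstressed at that instant.
ΔT = 0.13 / (11.2×10⁻⁶ × 425) = 27.31 °C.

ΔT ≈ 27.3 °C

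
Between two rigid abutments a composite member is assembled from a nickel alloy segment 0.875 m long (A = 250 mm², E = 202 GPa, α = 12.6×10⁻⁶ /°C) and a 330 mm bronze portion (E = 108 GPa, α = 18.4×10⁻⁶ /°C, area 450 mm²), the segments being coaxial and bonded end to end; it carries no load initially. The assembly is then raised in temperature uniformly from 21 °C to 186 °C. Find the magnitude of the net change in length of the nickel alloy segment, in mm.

|ΔL| ≈ 0.208 mm

With the walls removed the bar would change length by δ_free = Σ αᵢΔT Lᵢ = 12.6×10⁻⁶×165×875 + 18.4×10⁻⁶×165×330 = 2.821 mm.
The walls prevent any net length change, so an axial force P (same in every segment) develops. Compatibility: P · Σ Lᵢ/(AᵢEᵢ) = δ_free.
Σ Lᵢ/(AᵢEᵢ) = 875/(250×202×10³) + 330/(450×108×10³) = 2.412×10⁻⁵ mm/N.
Hence P = δ_free / Σ(L/AE) = 2.821/2.412×10⁻⁵ = 117 kN (compressive).
For the nickel alloy segment, free thermal change = 12.6×10⁻⁶×165×875 = 1.819 mm and elastic change from P = 117000×875/(250×202×10³) = 2.027 mm; these oppose, so the net change is 0.208 mm (segment shortens).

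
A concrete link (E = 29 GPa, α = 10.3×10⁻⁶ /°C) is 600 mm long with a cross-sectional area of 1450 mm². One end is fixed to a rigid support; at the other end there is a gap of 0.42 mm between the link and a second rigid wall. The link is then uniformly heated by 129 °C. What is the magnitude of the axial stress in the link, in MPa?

If the wall were absent the link would grow by αΔT L = 10.3×10⁻⁶ × 129 × 600 = 0.7972 mm.
After closing the 0.42 mm clearance, 0.7972 − 0.42 = 0.3772 mm of expansion remains to be suppressed by the wall.
Compatibility: PL/(AE) = 0.3772 mm, so σ = P/A = E × (0.3772/600) = 18.23 MPa.

σ ≈ 18.2 MPa (compressive)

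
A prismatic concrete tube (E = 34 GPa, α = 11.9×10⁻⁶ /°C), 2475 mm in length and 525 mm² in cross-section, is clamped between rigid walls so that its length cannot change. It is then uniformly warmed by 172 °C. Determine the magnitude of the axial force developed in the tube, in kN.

P ≈ 36.5 kN (compressive)

Full restraint means ε = 0, so the stress is σ = EαΔT = 34×10³ × 11.9×10⁻⁶ × 172 = 69.59 MPa.
Then P = σA = 69.59 × 525 mm² = 36.54 kN, compressive.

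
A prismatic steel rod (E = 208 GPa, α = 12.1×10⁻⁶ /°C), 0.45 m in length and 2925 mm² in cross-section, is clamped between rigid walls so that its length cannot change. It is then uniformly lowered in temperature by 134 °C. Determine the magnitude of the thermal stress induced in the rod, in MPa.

With length fixed, the mechanical strain must cancel the thermal strain αΔT = 12.1×10⁻⁶ × 134 = 1621.4×10⁻⁶.
σ = EαΔT = 208×10³ × 12.1×10⁻⁶ × 134 = 337.3 MPa (tensile; the rod is trying to contract).

σ ≈ 337 MPa (tensile)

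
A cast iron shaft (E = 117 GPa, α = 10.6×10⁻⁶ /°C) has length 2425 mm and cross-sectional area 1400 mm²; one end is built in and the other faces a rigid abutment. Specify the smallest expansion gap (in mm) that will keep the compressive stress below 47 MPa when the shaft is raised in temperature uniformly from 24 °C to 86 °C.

Free expansion if unrestrained: δ_free = αΔT L = 10.6×10⁻⁶ × 62 × 2425 = 1.594 mm.
A stress of 47 MPa corresponds to the wall pushing the shaft back by σL/E = 47×2425/(117×10³) = 0.9741 mm.
So the gap has to take up the difference, g_min = δ_free − σL/E = 1.594 − 0.9741 = 0.6196 mm.

g ≈ 0.62 mm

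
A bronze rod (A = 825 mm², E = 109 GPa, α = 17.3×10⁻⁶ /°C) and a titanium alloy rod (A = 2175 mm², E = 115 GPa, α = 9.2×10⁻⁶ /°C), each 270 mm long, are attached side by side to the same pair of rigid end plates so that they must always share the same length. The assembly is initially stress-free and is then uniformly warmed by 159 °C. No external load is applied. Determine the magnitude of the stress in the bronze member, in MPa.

Equilibrium of a rigid end plate with no external load gives equal and opposite internal forces ±P in the two members. Since α_{bronze} > α_{titanium alloy}, heating drives the bronze into compression and the titanium alloy into tension.
Setting the final lengths equal and cancelling L: (α₁ − α₂)ΔT = P/(A₁E₁) + P/(A₂E₂).
|α₁ − α₂|·ΔT = 8.1×10⁻⁶ × 159 = 0.001288.
1/(A₁E₁) + 1/(A₂E₂) = 1/(825×109×10³) + 1/(2175×115×10³) = 1.512×10⁻⁸ N⁻¹.
So P = 0.001288 / 1.512×10⁻⁸ = 85.19 kN.
σ_{bronze} = P/A₁ = 85190/825 = 103.3 MPa, compressive.

σ ≈ 103 MPa (compressive)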